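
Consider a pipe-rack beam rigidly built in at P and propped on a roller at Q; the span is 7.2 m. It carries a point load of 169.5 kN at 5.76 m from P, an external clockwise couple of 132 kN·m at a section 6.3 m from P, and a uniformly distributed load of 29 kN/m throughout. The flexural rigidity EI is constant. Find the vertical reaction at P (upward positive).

Choose R_Q as the redundant. The primary structure is the cantilever fixed at P.
Deflection at Q on the released cantilever, summing each load's contribution:
  point load 169.5 at a = 5.76: Pa²(3L − a)/(6EI) = 14846/EI
  clockwise couple 132 at a = 6.3: M₀a(2L − a)/(2EI) = 3368/EI
  UDL 29: wL⁴/(8EI) = 9742/EI
  δ_0 = 27956/EI
Tip deflection under a unit load at Q: L³/(3EI) = 124.4/EI.
Compatibility at Q: δ_0 − R_Q·δ_{QQ} = 0, so R_Q = 27956/124.4 = 224.7 kN.
Vertical equilibrium: R_P = ΣP − R_Q = 378.3 − 224.7 = 153.6 kN.

R_P = 153.6 kN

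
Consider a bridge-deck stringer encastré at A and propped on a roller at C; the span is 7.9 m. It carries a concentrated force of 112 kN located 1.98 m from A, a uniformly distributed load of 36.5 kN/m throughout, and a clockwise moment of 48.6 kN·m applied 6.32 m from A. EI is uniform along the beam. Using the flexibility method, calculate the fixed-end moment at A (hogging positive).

Release the roller at C. Primary structure: cantilever fixed at A.
Downward deflection at the released point C due to the loads:
  point load 112 at a = 1.98: Pa²(3L − a)/(6EI) = 1589/EI
  UDL 36.5: wL⁴/(8EI) = 17771/EI
  clockwise couple 48.6 at a = 6.32: M₀a(2L − a)/(2EI) = 1456/EI
  δ_0 = 20816/EI
Tip deflection under a unit load at C: L³/(3EI) = 164.3/EI.
Compatibility at C: δ_0 − R_C·δ_{CC} = 0, so R_C = 20816/164.3 = 126.7 kN.
Moment equilibrium about A: M_A = Σ(load moments about A) − R_C·L = 1409 − 126.7×7.9 = 408.7 kN·m.

M_A = 408.7 kN·m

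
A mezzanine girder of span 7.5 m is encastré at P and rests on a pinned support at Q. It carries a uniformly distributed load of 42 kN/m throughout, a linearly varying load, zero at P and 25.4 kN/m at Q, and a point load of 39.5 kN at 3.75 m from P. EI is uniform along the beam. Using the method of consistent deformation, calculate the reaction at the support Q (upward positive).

R_Q = 182.9 kN

Release the roller at Q. Primary structure: cantilever fixed at P.
Deflection at Q on the released cantilever, summing each load's contribution:
  UDL 42: wL⁴/(8EI) = 16611/EI
  triangular load, peak 25.4 at the free end: 11w₀L⁴/(120EI) = 7367/EI
  point load 39.5 at a = 3.75: Pa²(3L − a)/(6EI) = 1736/EI
  δ_0 = 25714/EI
Flexibility coefficient — unit upward force at Q: δ_{QQ} = L³/(3EI) = 140.6/EI.
The prop prevents deflection at Q: R_Q = δ_0/δ_{QQ} = 25714/140.6 = 182.9 kN.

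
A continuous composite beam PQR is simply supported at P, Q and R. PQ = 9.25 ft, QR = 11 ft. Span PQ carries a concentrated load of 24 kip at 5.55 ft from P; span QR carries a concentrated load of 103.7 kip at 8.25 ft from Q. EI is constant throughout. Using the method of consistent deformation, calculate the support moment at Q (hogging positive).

M_Q = 92.08 kip·ft

Release continuity at Q by inserting a hinge; the redundant is the internal moment M_Q. The primary structure is two simply-supported spans PQ and QR.
End slopes at the hinge Q, treating each span as simply supported:
  span PQ: point load 24 at a = 5.55: Pab(L + a)/(6LEI) = 131.4/EI
  span QR: point load 103.7 at a = 8.25: Pab(L + b)/(6LEI) = 490.1/EI
  relative rotation θ_0 = (131.4 + 490.1)/EI = 621.6/EI
A unit hogging moment at Q produces rotation L₁/(3EI) + L₂/(3EI) = 6.75/EI.
Compatibility: M_Q·(L₁+L₂)/(3EI) = θ_0, giving M_Q = 92.08 kip·ft (hogging).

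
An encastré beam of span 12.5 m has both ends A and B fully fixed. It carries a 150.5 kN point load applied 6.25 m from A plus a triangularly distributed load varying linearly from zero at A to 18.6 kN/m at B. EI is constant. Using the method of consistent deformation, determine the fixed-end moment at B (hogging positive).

Release both end moments; the primary structure is a simply-supported span AB with redundants M_A and M_B.
On the primary (simply-supported) span, the end slopes from the loading are:
  at A: point load 150.5 at a = 6.25: Pab(L + b)/(6LEI) = 1470/EI
  at B: point load 150.5 at a = 6.25: Pab(L + a)/(6LEI) = 1470/EI
  at A: triangular load, peak 18.6: 7w₀L³/(360EI) = 706.4/EI
  at B: triangular load, peak 18.6: w₀L³/(45EI) = 807.3/EI
  θ_A0 = 2176/EI,  θ_B0 = 2277/EI
Flexibility coefficients: a unit moment at one end gives L/(3EI) there and L/(6EI) at the far end, so f₁₁ = f₂₂ = 4.167/EI and f₁₂ = f₂₁ = 2.083/EI.
Compatibility — zero rotation at each built-in end:
  4.167 M_A + 2.083 M_B = 2176
  2.083 M_A + 4.167 M_B = 2277
Solving the pair gives M_A = 332 kN·m and M_B = 380.5 kN·m (hogging).

M_B = 380.5 kN·m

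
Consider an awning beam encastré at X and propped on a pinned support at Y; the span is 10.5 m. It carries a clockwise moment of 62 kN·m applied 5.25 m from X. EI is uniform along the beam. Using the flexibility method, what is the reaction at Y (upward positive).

Choose R_Y as the redundant. The primary structure is the cantilever fixed at X.
Downward deflection at the released point Y due to the loads:
  clockwise couple 62 at a = 5.25: M₀a(2L − a)/(2EI) = 2563/EI
Flexibility coefficient — unit upward force at Y: δ_{YY} = L³/(3EI) = 385.9/EI.
Compatibility at Y: δ_0 − R_Y·δ_{YY} = 0, so R_Y = 2563/385.9 = 6.643 kN.

R_Y = 6.643 kN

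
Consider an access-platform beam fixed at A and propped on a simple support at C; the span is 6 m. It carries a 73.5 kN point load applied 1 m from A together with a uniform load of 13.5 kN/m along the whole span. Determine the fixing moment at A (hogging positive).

M_A = 116.9 kN·m

Release the roller at C. Primary structure: cantilever fixed at A.
Deflection at C on the released cantilever, summing each load's contribution:
  point load 73.5 at a = 1: Pa²(3L − a)/(6EI) = 208.2/EI
  UDL 13.5: wL⁴/(8EI) = 2187/EI
  δ_0 = 2395/EI
Tip deflection under a unit load at C: L³/(3EI) = 72/EI.
The prop prevents deflection at C: R_C = δ_0/δ_{CC} = 2395/72 = 33.27 kN.
Moment equilibrium about A: M_A = Σ(load moments about A) − R_C·L = 316.5 − 33.27×6 = 116.9 kN·m.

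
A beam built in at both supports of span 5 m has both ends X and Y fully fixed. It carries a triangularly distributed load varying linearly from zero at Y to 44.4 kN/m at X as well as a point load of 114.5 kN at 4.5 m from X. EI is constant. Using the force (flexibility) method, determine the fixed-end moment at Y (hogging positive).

Take the two fixed-end moments M_X, M_Y as redundants; the released structure is the simple span XY.
On the primary (simply-supported) span, the end slopes from the loading are:
  at X: triangular load, peak 44.4: w₀L³/(45EI) = 123.3/EI
  at Y: triangular load, peak 44.4: 7w₀L³/(360EI) = 107.9/EI
  at X: point load 114.5 at a = 4.5: Pab(L + b)/(6LEI) = 47.23/EI
  at Y: point load 114.5 at a = 4.5: Pab(L + a)/(6LEI) = 81.58/EI
  θ_X0 = 170.6/EI,  θ_Y0 = 189.5/EI
Flexibility coefficients: a unit moment at one end gives L/(3EI) there and L/(6EI) at the far end, so f₁₁ = f₂₂ = 1.667/EI and f₁₂ = f₂₁ = 0.8333/EI.
Compatibility — zero rotation at each built-in end:
  1.667 M_X + 0.8333 M_Y = 170.6
  0.8333 M_X + 1.667 M_Y = 189.5
Solving the pair gives M_X = 60.65 kN·m and M_Y = 83.37 kN·m (hogging).

M_Y = 83.37 kN·m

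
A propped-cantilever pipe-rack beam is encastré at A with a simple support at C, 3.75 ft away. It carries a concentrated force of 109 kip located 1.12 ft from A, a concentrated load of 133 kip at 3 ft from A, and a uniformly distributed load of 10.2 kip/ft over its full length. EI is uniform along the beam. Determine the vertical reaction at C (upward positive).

Remove the prop at C; the released (primary) structure is a cantilever built in at A.
Free-end deflection of the primary structure under the applied loading (downward +):
  point load 109 at a = 1.12: Pa²(3L − a)/(6EI) = 230.8/EI
  point load 133 at a = 3: Pa²(3L − a)/(6EI) = 1646/EI
  UDL 10.2: wL⁴/(8EI) = 252.1/EI
  δ_0 = 2129/EI
Flexibility coefficient — unit upward force at C: δ_{CC} = L³/(3EI) = 17.58/EI.
Compatibility at C: δ_0 − R_C·δ_{CC} = 0, so R_C = 2129/17.58 = 121.1 kip.

R_C = 121.1 kip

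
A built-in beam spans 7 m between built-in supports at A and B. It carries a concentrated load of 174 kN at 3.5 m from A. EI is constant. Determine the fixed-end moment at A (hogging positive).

M_A = 152.2 kN·m

Take the two fixed-end moments M_A, M_B as redundants; the released structure is the simple span AB.
Simple-span end rotations at A and B under the given loads:
  at A: point load 174 at a = 3.5: Pab(L + b)/(6LEI) = 532.9/EI
  at B: point load 174 at a = 3.5: Pab(L + a)/(6LEI) = 532.9/EI
  θ_A0 = 532.9/EI,  θ_B0 = 532.9/EI
Flexibility coefficients: a unit moment at one end gives L/(3EI) there and L/(6EI) at the far end, so f₁₁ = f₂₂ = 2.333/EI and f₁₂ = f₂₁ = 1.167/EI.
Compatibility — zero rotation at each built-in end:
  2.333 M_A + 1.167 M_B = 532.9
  1.167 M_A + 2.333 M_B = 532.9
Solving the pair gives M_A = 152.2 kN·m and M_B = 152.2 kN·m (hogging).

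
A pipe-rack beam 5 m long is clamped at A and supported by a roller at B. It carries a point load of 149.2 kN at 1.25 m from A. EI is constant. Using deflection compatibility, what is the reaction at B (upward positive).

Remove the prop at B; the released (primary) structure is a cantilever built in at A.
Deflection at B on the released cantilever, summing each load's contribution:
  point load 149.2 at a = 1.25: Pa²(3L − a)/(6EI) = 534.2/EI
Flexibility coefficient — unit upward force at B: δ_{BB} = L³/(3EI) = 41.67/EI.
The prop prevents deflection at B: R_B = δ_0/δ_{BB} = 534.2/41.67 = 12.82 kN.

R_B = 12.82 kN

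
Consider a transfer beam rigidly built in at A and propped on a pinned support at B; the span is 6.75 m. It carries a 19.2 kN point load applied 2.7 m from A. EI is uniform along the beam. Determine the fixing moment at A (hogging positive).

Choose R_B as the redundant. The primary structure is the cantilever fixed at A.
Downward deflection at the released point B due to the loads:
  point load 19.2 at a = 2.7: Pa²(3L − a)/(6EI) = 409.4/EI
Tip deflection under a unit load at B: L³/(3EI) = 102.5/EI.
The prop prevents deflection at B: R_B = δ_0/δ_{BB} = 409.4/102.5 = 3.994 kN.
Moment equilibrium about A: M_A = Σ(load moments about A) − R_B·L = 51.84 − 3.994×6.75 = 24.88 kN·m.

M_A = 24.88 kN·m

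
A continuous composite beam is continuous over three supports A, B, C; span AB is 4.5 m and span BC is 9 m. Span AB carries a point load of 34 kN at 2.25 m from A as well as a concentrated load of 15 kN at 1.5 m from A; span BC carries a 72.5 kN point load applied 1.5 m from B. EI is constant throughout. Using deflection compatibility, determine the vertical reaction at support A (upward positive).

Release continuity at B by inserting a hinge; the redundant is the internal moment M_B. The primary structure is two simply-supported spans AB and BC.
End slopes at the hinge B, treating each span as simply supported:
  span AB: point load 34 at a = 2.25: Pab(L + a)/(6LEI) = 43.03/EI
  span AB: point load 15 at a = 1.5: Pab(L + a)/(6LEI) = 15/EI
  span BC: point load 72.5 at a = 1.5: Pab(L + b)/(6LEI) = 249.2/EI
  relative rotation θ_0 = (58.03 + 249.2)/EI = 307.2/EI
A unit hogging moment at B produces rotation L₁/(3EI) + L₂/(3EI) = 4.5/EI.
Slope continuity at B: θ_0 = M_B·4.5/EI, so M_B = 307.2/4.5 = 68.28 kN·m (hogging).
Span AB, ΣM about A with M_B applied at B: R_B^{AB}·4.5 = 99 + 68.28, so R_B^{AB} = 37.17 kN and R_A = 49 − 37.17 = 11.83 kN.

R_A = 11.83 kN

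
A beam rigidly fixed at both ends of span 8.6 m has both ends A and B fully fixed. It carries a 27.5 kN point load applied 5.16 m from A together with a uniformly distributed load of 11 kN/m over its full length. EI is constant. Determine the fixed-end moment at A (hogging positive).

M_A = 90.5 kN·m

Take the two fixed-end moments M_A, M_B as redundants; the released structure is the simple span AB.
End rotations of the released simple span under the applied load (×1/EI):
  at A: point load 27.5 at a = 5.16: Pab(L + b)/(6LEI) = 113.9/EI
  at B: point load 27.5 at a = 5.16: Pab(L + a)/(6LEI) = 130.2/EI
  at A: UDL 11: wL³/(24EI) = 291.5/EI
  at B: UDL 11: wL³/(24EI) = 291.5/EI
  θ_A0 = 405.4/EI,  θ_B0 = 421.7/EI
Flexibility coefficients: a unit moment at one end gives L/(3EI) there and L/(6EI) at the far end, so f₁₁ = f₂₂ = 2.867/EI and f₁₂ = f₂₁ = 1.433/EI.
Compatibility — zero rotation at each built-in end:
  2.867 M_A + 1.433 M_B = 405.4
  1.433 M_A + 2.867 M_B = 421.7
Solving the pair gives M_A = 90.5 kN·m and M_B = 101.9 kN·m (hogging).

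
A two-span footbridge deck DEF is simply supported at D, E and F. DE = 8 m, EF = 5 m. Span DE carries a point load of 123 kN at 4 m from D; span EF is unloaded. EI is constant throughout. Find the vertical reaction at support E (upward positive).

R_E = 98.4 kN

Release continuity at E by inserting a hinge; the redundant is the internal moment M_E. The primary structure is two simply-supported spans DE and EF.
End slopes at the hinge E, treating each span as simply supported:
  span DE: point load 123 at a = 4: Pab(L + a)/(6LEI) = 492/EI
  relative rotation θ_0 = (492 + 0)/EI = 492/EI
A unit hogging moment at E produces rotation L₁/(3EI) + L₂/(3EI) = 4.333/EI.
Slope continuity at E: θ_0 = M_E·4.333/EI, so M_E = 492/4.333 = 113.5 kN·m (hogging).
Span DE, ΣM about D with M_E applied at E: R_E^{DE}·8 = 492 + 113.5, so R_E^{DE} = 75.69 kN and R_D = 123 − 75.69 = 47.31 kN.
Span EF, ΣM about F: R_E^{EF}·5 = 0 + 113.5, so R_E^{EF} = 22.71 kN and R_F = 0 − 22.71 = -22.71 kN.
R_E = 75.69 + 22.71 = 98.4 kN.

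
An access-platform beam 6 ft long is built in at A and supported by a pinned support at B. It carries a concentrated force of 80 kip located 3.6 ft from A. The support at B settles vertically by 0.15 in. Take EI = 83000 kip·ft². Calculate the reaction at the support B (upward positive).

Take the reaction at B as the redundant and release it; the primary structure is a cantilever fixed at A.
Downward deflection at the released point B due to the loads:
  point load 80 at a = 3.6: Pa²(3L − a)/(6EI) = 2488/EI
Flexibility coefficient — unit upward force at B: δ_{BB} = L³/(3EI) = 72/EI.
With EI = 83000 kip·ft²: δ_0 = 0.02998 ft and δ_{BB} = 0.000867 ft/kip.
Compatibility — the beam at B must follow the support down by 0.0125 ft: δ_0 − R_B·δ_{BB} = 0.0125, so R_B = (0.02998 − 0.0125)/0.000867 = 20.15 kip.

R_B = 20.15 kip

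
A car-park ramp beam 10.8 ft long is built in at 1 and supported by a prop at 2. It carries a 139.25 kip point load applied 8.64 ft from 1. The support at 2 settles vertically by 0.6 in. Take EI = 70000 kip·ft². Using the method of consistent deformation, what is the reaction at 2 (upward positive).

Choose R_2 as the redundant. The primary structure is the cantilever fixed at 1.
Downward deflection at the released point 2 due to the loads:
  point load 139.25 at a = 8.64: Pa²(3L − a)/(6EI) = 41164/EI
Tip deflection under a unit load at 2: L³/(3EI) = 419.9/EI.
With EI = 70000 kip·ft²: δ_0 = 0.58806 ft and δ_{22} = 0.005999 ft/kip.
Compatibility — the beam at 2 must follow the support down by 0.05 ft: δ_0 − R_2·δ_{22} = 0.05, so R_2 = (0.58806 − 0.05)/0.005999 = 89.7 kip.

R_2 = 89.7 kip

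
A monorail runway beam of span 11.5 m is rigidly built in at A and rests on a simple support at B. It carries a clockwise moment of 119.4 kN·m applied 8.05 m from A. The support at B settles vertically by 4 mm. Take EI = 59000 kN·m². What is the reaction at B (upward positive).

R_B = 13.71 kN

Release the roller at B. Primary structure: cantilever fixed at A.
Free-end deflection of the primary structure under the applied loading (downward +):
  clockwise couple 119.4 at a = 8.05: M₀a(2L − a)/(2EI) = 7185/EI
Flexibility coefficient — unit upward force at B: δ_{BB} = L³/(3EI) = 507/EI.
With EI = 59000 kN·m²: δ_0 = 0.12178 m and δ_{BB} = 0.008593 m/kN.
Compatibility — the beam at B must follow the support down by 0.004 m: δ_0 − R_B·δ_{BB} = 0.004, so R_B = (0.12178 − 0.004)/0.008593 = 13.71 kN.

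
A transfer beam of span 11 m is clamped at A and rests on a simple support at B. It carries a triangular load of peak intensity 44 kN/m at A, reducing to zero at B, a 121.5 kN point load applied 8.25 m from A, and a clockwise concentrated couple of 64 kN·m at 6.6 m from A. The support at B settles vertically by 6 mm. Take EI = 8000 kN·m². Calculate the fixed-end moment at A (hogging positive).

Take the reaction at B as the redundant and release it; the primary structure is a cantilever fixed at A.
Downward deflection at the released point B due to the loads:
  triangular load, peak 44 at the fixed end: w₀L⁴/(30EI) = 21473/EI
  point load 121.5 at a = 8.25: Pa²(3L − a)/(6EI) = 34112/EI
  clockwise couple 64 at a = 6.6: M₀a(2L − a)/(2EI) = 3252/EI
  δ_0 = 58838/EI
Flexibility coefficient — unit upward force at B: δ_{BB} = L³/(3EI) = 443.7/EI.
With EI = 8000 kN·m²: δ_0 = 7.3548 m and δ_{BB} = 0.055458 m/kN.
Compatibility — the beam at B must follow the support down by 0.006 m: δ_0 − R_B·δ_{BB} = 0.006, so R_B = (7.3548 − 0.006)/0.055458 = 132.5 kN.
Moment equilibrium about A: M_A = Σ(load moments about A) − R_B·L = 1954 − 132.5×11 = 496.1 kN·m.

M_A = 496.1 kN·m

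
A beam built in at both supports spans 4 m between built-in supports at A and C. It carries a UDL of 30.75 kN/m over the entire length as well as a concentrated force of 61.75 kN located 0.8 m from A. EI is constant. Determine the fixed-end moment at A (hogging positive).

M_A = 72.62 kN·m

Take the two fixed-end moments M_A, M_C as redundants; the released structure is the simple span AC.
End rotations of the released simple span under the applied load (×1/EI):
  at A: UDL 30.75: wL³/(24EI) = 82/EI
  at C: UDL 30.75: wL³/(24EI) = 82/EI
  at A: point load 61.75 at a = 0.8: Pab(L + b)/(6LEI) = 47.42/EI
  at C: point load 61.75 at a = 0.8: Pab(L + a)/(6LEI) = 31.62/EI
  θ_A0 = 129.4/EI,  θ_C0 = 113.6/EI
Flexibility coefficients: a unit moment at one end gives L/(3EI) there and L/(6EI) at the far end, so f₁₁ = f₂₂ = 1.333/EI and f₁₂ = f₂₁ = 0.6667/EI.
Compatibility — zero rotation at each built-in end:
  1.333 M_A + 0.6667 M_C = 129.4
  0.6667 M_A + 1.333 M_C = 113.6
Solving the pair gives M_A = 72.62 kN·m and M_C = 48.9 kN·m (hogging).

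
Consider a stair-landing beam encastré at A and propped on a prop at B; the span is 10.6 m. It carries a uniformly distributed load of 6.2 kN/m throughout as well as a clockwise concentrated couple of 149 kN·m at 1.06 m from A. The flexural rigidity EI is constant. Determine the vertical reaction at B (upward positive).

R_B = 28.65 kN

Release the roller at B. Primary structure: cantilever fixed at A.
Downward deflection at the released point B due to the loads:
  UDL 6.2: wL⁴/(8EI) = 9784/EI
  clockwise couple 149 at a = 1.06: M₀a(2L − a)/(2EI) = 1590/EI
  δ_0 = 11375/EI
Tip deflection under a unit load at B: L³/(3EI) = 397/EI.
The prop prevents deflection at B: R_B = δ_0/δ_{BB} = 11375/397 = 28.65 kN.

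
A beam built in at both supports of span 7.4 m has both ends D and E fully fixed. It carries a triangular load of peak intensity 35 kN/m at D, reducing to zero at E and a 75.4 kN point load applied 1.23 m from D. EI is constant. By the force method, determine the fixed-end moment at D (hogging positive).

M_D = 160.3 kN·m

Take the two fixed-end moments M_D, M_E as redundants; the released structure is the simple span DE.
On the primary (simply-supported) span, the end slopes from the loading are:
  at D: triangular load, peak 35: w₀L³/(45EI) = 315.2/EI
  at E: triangular load, peak 35: 7w₀L³/(360EI) = 275.8/EI
  at D: point load 75.4 at a = 1.23: Pab(L + b)/(6LEI) = 174.9/EI
  at E: point load 75.4 at a = 1.23: Pab(L + a)/(6LEI) = 111.2/EI
  θ_D0 = 490.1/EI,  θ_E0 = 387/EI
Flexibility coefficients: a unit moment at one end gives L/(3EI) there and L/(6EI) at the far end, so f₁₁ = f₂₂ = 2.467/EI and f₁₂ = f₂₁ = 1.233/EI.
Compatibility — zero rotation at each built-in end:
  2.467 M_D + 1.233 M_E = 490.1
  1.233 M_D + 2.467 M_E = 387
Solving the pair gives M_D = 160.3 kN·m and M_E = 76.74 kN·m (hogging).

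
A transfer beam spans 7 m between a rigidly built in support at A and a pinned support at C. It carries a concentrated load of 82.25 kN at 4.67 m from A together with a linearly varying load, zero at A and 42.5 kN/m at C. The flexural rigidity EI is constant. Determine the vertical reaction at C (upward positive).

Remove the prop at C; the released (primary) structure is a cantilever built in at A.
Downward deflection at the released point C due to the loads:
  point load 82.25 at a = 4.67: Pa²(3L − a)/(6EI) = 4882/EI
  triangular load, peak 42.5 at the free end: 11w₀L⁴/(120EI) = 9354/EI
  δ_0 = 14236/EI
Flexibility coefficient — unit upward force at C: δ_{CC} = L³/(3EI) = 114.3/EI.
Compatibility at C: δ_0 − R_C·δ_{CC} = 0, so R_C = 14236/114.3 = 124.5 kN.

R_C = 124.5 kN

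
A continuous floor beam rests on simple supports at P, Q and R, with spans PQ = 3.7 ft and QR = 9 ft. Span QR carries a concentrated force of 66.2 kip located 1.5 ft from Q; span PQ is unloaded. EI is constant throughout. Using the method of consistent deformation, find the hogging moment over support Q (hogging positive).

Take M_Q as the redundant. Released structure: two simple spans PQ and QR with a hinge at Q.
End slopes at the hinge Q, treating each span as simply supported:
  span QR: point load 66.2 at a = 1.5: Pab(L + b)/(6LEI) = 227.6/EI
  relative rotation θ_0 = (0 + 227.6)/EI = 227.6/EI
A unit hogging moment at Q produces rotation L₁/(3EI) + L₂/(3EI) = 4.233/EI.
Slope continuity at Q: θ_0 = M_Q·4.233/EI, so M_Q = 227.6/4.233 = 53.75 kip·ft (hogging).

M_Q = 53.75 kip·ft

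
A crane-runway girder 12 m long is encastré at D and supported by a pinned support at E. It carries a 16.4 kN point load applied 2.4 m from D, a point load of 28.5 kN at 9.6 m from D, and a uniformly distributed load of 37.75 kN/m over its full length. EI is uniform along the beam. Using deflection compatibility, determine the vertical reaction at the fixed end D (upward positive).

R_D = 307 kN

Choose R_E as the redundant. The primary structure is the cantilever fixed at D.
Downward deflection at the released point E due to the loads:
  point load 16.4 at a = 2.4: Pa²(3L − a)/(6EI) = 529/EI
  point load 28.5 at a = 9.6: Pa²(3L − a)/(6EI) = 11557/EI
  UDL 37.75: wL⁴/(8EI) = 97848/EI
  δ_0 = 109934/EI
Flexibility coefficient — unit upward force at E: δ_{EE} = L³/(3EI) = 576/EI.
Compatibility at E: δ_0 − R_E·δ_{EE} = 0, so R_E = 109934/576 = 190.9 kN.
Vertical equilibrium: R_D = ΣP − R_E = 497.9 − 190.9 = 307 kN.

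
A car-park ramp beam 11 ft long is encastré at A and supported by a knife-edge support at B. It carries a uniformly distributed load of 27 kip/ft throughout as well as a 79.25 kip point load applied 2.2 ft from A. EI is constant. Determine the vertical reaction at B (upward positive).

Take the reaction at B as the redundant and release it; the primary structure is a cantilever fixed at A.
Free-end deflection of the primary structure under the applied loading (downward +):
  UDL 27: wL⁴/(8EI) = 49413/EI
  point load 79.25 at a = 2.2: Pa²(3L − a)/(6EI) = 1969/EI
  δ_0 = 51382/EI
Flexibility coefficient — unit upward force at B: δ_{BB} = L³/(3EI) = 443.7/EI.
Compatibility at B: δ_0 − R_B·δ_{BB} = 0, so R_B = 51382/443.7 = 115.8 kip.

R_B = 115.8 kip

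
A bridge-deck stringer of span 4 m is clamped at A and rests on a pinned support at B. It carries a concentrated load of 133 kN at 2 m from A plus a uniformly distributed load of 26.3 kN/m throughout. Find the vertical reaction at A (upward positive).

R_A = 157.2 kN

Choose R_B as the redundant. The primary structure is the cantilever fixed at A.
Free-end deflection of the primary structure under the applied loading (downward +):
  point load 133 at a = 2: Pa²(3L − a)/(6EI) = 886.7/EI
  UDL 26.3: wL⁴/(8EI) = 841.6/EI
  δ_0 = 1728/EI
Flexibility coefficient — unit upward force at B: δ_{BB} = L³/(3EI) = 21.33/EI.
The prop prevents deflection at B: R_B = δ_0/δ_{BB} = 1728/21.33 = 81.01 kN.
Vertical equilibrium: R_A = ΣP − R_B = 238.2 − 81.01 = 157.2 kN.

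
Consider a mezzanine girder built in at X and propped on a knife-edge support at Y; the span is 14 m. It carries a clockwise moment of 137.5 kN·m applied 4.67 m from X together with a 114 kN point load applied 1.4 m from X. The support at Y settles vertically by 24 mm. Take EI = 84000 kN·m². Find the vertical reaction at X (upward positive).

Choose R_Y as the redundant. The primary structure is the cantilever fixed at X.
Free-end deflection of the primary structure under the applied loading (downward +):
  clockwise couple 137.5 at a = 4.67: M₀a(2L − a)/(2EI) = 7490/EI
  point load 114 at a = 1.4: Pa²(3L − a)/(6EI) = 1512/EI
  δ_0 = 9002/EI
Tip deflection under a unit load at Y: L³/(3EI) = 914.7/EI.
With EI = 84000 kN·m²: δ_0 = 0.10717 m and δ_{YY} = 0.010889 m/kN.
Compatibility — the beam at Y must follow the support down by 0.024 m: δ_0 − R_Y·δ_{YY} = 0.024, so R_Y = (0.10717 − 0.024)/0.010889 = 7.638 kN.
Vertical equilibrium: R_X = ΣP − R_Y = 114 − 7.638 = 106.4 kN.

R_X = 106.4 kN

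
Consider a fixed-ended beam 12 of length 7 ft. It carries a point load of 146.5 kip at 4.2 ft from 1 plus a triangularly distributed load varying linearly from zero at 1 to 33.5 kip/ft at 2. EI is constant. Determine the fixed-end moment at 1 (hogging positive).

Release both end moments; the primary structure is a simply-supported span 12 with redundants M_1 and M_2.
On the primary (simply-supported) span, the end slopes from the loading are:
  at 1: point load 146.5 at a = 4.2: Pab(L + b)/(6LEI) = 402/EI
  at 2: point load 146.5 at a = 4.2: Pab(L + a)/(6LEI) = 459.4/EI
  at 1: triangular load, peak 33.5: 7w₀L³/(360EI) = 223.4/EI
  at 2: triangular load, peak 33.5: w₀L³/(45EI) = 255.3/EI
  θ_10 = 625.4/EI,  θ_20 = 714.8/EI
Flexibility coefficients: a unit moment at one end gives L/(3EI) there and L/(6EI) at the far end, so f₁₁ = f₂₂ = 2.333/EI and f₁₂ = f₂₁ = 1.167/EI.
Compatibility — zero rotation at each built-in end:
  2.333 M_1 + 1.167 M_2 = 625.4
  1.167 M_1 + 2.333 M_2 = 714.8
Solving the pair gives M_1 = 153.2 kip·ft and M_2 = 229.7 kip·ft (hogging).

M_1 = 153.2 kip·ft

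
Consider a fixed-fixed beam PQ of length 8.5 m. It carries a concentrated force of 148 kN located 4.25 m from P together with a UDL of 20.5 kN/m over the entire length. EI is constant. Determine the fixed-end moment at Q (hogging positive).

Take the two fixed-end moments M_P, M_Q as redundants; the released structure is the simple span PQ.
On the primary (simply-supported) span, the end slopes from the loading are:
  at P: point load 148 at a = 4.25: Pab(L + b)/(6LEI) = 668.3/EI
  at Q: point load 148 at a = 4.25: Pab(L + a)/(6LEI) = 668.3/EI
  at P: UDL 20.5: wL³/(24EI) = 524.6/EI
  at Q: UDL 20.5: wL³/(24EI) = 524.6/EI
  θ_P0 = 1193/EI,  θ_Q0 = 1193/EI
Flexibility coefficients: a unit moment at one end gives L/(3EI) there and L/(6EI) at the far end, so f₁₁ = f₂₂ = 2.833/EI and f₁₂ = f₂₁ = 1.417/EI.
Compatibility — zero rotation at each built-in end:
  2.833 M_P + 1.417 M_Q = 1193
  1.417 M_P + 2.833 M_Q = 1193
Solving the pair gives M_P = 280.7 kN·m and M_Q = 280.7 kN·m (hogging).

M_Q = 280.7 kN·m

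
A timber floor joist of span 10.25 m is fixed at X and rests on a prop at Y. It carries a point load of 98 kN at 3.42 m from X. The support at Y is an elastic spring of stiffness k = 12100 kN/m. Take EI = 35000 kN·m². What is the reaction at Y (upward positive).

Release the roller at Y. Primary structure: cantilever fixed at X.
Primary-structure tip deflection at Y by superposition:
  point load 98 at a = 3.42: Pa²(3L − a)/(6EI) = 5221/EI
Flexibility coefficient — unit upward force at Y: δ_{YY} = L³/(3EI) = 359/EI.
With EI = 35000 kN·m²: δ_0 = 0.14918 m and δ_{YY} = 0.010256 m/kN.
Compatibility — the spring shortens by R_Y/k under the reaction it provides: δ_0 − R_Y·δ_{YY} = R_Y/k. With 1/k = 0.000083 m/kN, R_Y = δ_0 / (δ_{YY} + 1/k) = 0.14918 / (0.010256 + 0.000083) = 14.43 kN.

R_Y = 14.43 kN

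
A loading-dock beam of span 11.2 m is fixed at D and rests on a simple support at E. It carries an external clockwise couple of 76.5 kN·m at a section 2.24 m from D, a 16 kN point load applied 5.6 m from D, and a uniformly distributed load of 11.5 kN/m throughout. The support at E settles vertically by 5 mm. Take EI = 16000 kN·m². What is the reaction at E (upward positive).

Remove the prop at E; the released (primary) structure is a cantilever built in at D.
Downward deflection at the released point E due to the loads:
  clockwise couple 76.5 at a = 2.24: M₀a(2L − a)/(2EI) = 1727/EI
  point load 16 at a = 5.6: Pa²(3L − a)/(6EI) = 2342/EI
  UDL 11.5: wL⁴/(8EI) = 22619/EI
  δ_0 = 26688/EI
Flexibility coefficient — unit upward force at E: δ_{EE} = L³/(3EI) = 468.3/EI.
With EI = 16000 kN·m²: δ_0 = 1.668 m and δ_{EE} = 0.029269 m/kN.
Compatibility — the beam at E must follow the support down by 0.005 m: δ_0 − R_E·δ_{EE} = 0.005, so R_E = (1.668 − 0.005)/0.029269 = 56.82 kN.

R_E = 56.82 kN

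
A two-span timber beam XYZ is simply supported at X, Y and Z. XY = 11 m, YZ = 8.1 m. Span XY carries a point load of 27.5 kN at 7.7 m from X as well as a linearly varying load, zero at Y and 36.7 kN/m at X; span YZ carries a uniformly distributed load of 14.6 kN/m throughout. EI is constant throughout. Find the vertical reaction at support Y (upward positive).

R_Y = 195.2 kN

Release continuity at Y by inserting a hinge; the redundant is the internal moment M_Y. The primary structure is two simply-supported spans XY and YZ.
Rotations at Y on the released spans (each span's end-slope, ×1/EI):
  span XY: point load 27.5 at a = 7.7: Pab(L + a)/(6LEI) = 198/EI
  span XY: triangular load, peak 36.7: 7w₀L³/(360EI) = 949.8/EI
  span YZ: UDL 14.6: wL³/(24EI) = 323.3/EI
  relative rotation θ_0 = (1148 + 323.3)/EI = 1471/EI
A unit hogging moment at Y produces rotation L₁/(3EI) + L₂/(3EI) = 6.367/EI.
Compatibility: M_Y·(L₁+L₂)/(3EI) = θ_0, giving M_Y = 231.1 kN·m (hogging).
Span XY, ΣM about X with M_Y applied at Y: R_Y^{XY}·11 = 951.9 + 231.1, so R_Y^{XY} = 107.5 kN and R_X = 229.3 − 107.5 = 121.8 kN.
Span YZ, ΣM about Z: R_Y^{YZ}·8.1 = 479 + 231.1, so R_Y^{YZ} = 87.66 kN and R_Z = 118.3 − 87.66 = 30.6 kN.
R_Y = 107.5 + 87.66 = 195.2 kN.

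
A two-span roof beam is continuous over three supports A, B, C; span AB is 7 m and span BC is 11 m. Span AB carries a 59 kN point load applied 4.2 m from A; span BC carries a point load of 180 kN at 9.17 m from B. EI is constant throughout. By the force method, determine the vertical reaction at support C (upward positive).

R_C = 138.4 kN

Take M_B as the redundant. Released structure: two simple spans AB and BC with a hinge at B.
Discontinuity in slope at B on the released structure — sum the simple-span end rotations:
  span AB: point load 59 at a = 4.2: Pab(L + a)/(6LEI) = 185/EI
  span BC: point load 180 at a = 9.17: Pab(L + b)/(6LEI) = 587.2/EI
  relative rotation θ_0 = (185 + 587.2)/EI = 772.2/EI
A unit hogging moment at B produces rotation L₁/(3EI) + L₂/(3EI) = 6/EI.
Compatibility: M_B·(L₁+L₂)/(3EI) = θ_0, giving M_B = 128.7 kN·m (hogging).
Span BC, ΣM about C: R_B^{BC}·11 = 329.4 + 128.7, so R_B^{BC} = 41.65 kN and R_C = 180 − 41.65 = 138.4 kN.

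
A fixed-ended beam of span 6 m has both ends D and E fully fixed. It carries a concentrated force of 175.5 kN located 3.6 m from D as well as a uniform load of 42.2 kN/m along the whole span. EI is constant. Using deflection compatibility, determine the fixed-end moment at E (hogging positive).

M_E = 278.2 kN·m

Release both end moments; the primary structure is a simply-supported span DE with redundants M_D and M_E.
End rotations of the released simple span under the applied load (×1/EI):
  at D: point load 175.5 at a = 3.6: Pab(L + b)/(6LEI) = 353.8/EI
  at E: point load 175.5 at a = 3.6: Pab(L + a)/(6LEI) = 404.4/EI
  at D: UDL 42.2: wL³/(24EI) = 379.8/EI
  at E: UDL 42.2: wL³/(24EI) = 379.8/EI
  θ_D0 = 733.6/EI,  θ_E0 = 784.2/EI
Flexibility coefficients: a unit moment at one end gives L/(3EI) there and L/(6EI) at the far end, so f₁₁ = f₂₂ = 2/EI and f₁₂ = f₂₁ = 1/EI.
Compatibility — zero rotation at each built-in end:
  2 M_D + 1 M_E = 733.6
  1 M_D + 2 M_E = 784.2
Solving the pair gives M_D = 227.7 kN·m and M_E = 278.2 kN·m (hogging).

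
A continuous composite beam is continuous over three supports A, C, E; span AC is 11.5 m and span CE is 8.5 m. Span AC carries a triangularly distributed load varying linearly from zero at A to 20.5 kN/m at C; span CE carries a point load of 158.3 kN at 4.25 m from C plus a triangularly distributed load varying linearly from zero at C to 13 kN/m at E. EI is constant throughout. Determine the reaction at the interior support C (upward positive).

Release continuity at C by inserting a hinge; the redundant is the internal moment M_C. The primary structure is two simply-supported spans AC and CE.
Discontinuity in slope at C on the released structure — sum the simple-span end rotations:
  span AC: triangular load, peak 20.5: w₀L³/(45EI) = 692.8/EI
  span CE: point load 158.3 at a = 4.25: Pab(L + b)/(6LEI) = 714.8/EI
  span CE: triangular load, peak 13: 7w₀L³/(360EI) = 155.2/EI
  relative rotation θ_0 = (692.8 + 870.1)/EI = 1563/EI
A unit hogging moment at C produces rotation L₁/(3EI) + L₂/(3EI) = 6.667/EI.
Slope continuity at C: θ_0 = M_C·6.667/EI, so M_C = 1563/6.667 = 234.4 kN·m (hogging).
Span AC, ΣM about A with M_C applied at C: R_C^{AC}·11.5 = 903.7 + 234.4, so R_C^{AC} = 98.97 kN and R_A = 117.9 − 98.97 = 18.91 kN.
Span CE, ΣM about E: R_C^{CE}·8.5 = 829.3 + 234.4, so R_C^{CE} = 125.1 kN and R_E = 213.6 − 125.1 = 88.4 kN.
R_C = 98.97 + 125.1 = 224.1 kN.

R_C = 224.1 kN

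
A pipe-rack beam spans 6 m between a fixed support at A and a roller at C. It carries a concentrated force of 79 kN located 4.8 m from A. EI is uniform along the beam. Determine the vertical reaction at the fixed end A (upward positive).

Release the roller at C. Primary structure: cantilever fixed at A.
Free-end deflection of the primary structure under the applied loading (downward +):
  point load 79 at a = 4.8: Pa²(3L − a)/(6EI) = 4004/EI
Tip deflection under a unit load at C: L³/(3EI) = 72/EI.
The prop prevents deflection at C: R_C = δ_0/δ_{CC} = 4004/72 = 55.62 kN.
Vertical equilibrium: R_A = ΣP − R_C = 79 − 55.62 = 23.38 kN.

R_A = 23.38 kN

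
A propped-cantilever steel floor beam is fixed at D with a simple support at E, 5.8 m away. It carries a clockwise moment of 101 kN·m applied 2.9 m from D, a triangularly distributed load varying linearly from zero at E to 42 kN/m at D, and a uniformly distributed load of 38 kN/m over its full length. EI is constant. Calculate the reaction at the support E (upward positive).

Choose R_E as the redundant. The primary structure is the cantilever fixed at D.
Primary-structure tip deflection at E by superposition:
  clockwise couple 101 at a = 2.9: M₀a(2L − a)/(2EI) = 1274/EI
  triangular load, peak 42 at the fixed end: w₀L⁴/(30EI) = 1584/EI
  UDL 38: wL⁴/(8EI) = 5375/EI
  δ_0 = 8234/EI
Flexibility coefficient — unit upward force at E: δ_{EE} = L³/(3EI) = 65.04/EI.
The prop prevents deflection at E: R_E = δ_0/δ_{EE} = 8234/65.04 = 126.6 kN.

R_E = 126.6 kN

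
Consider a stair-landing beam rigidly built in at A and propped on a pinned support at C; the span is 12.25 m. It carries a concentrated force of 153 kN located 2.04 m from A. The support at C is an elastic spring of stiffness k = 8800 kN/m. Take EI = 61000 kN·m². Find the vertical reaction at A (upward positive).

R_A = 147.1 kN

Choose R_C as the redundant. The primary structure is the cantilever fixed at A.
Free-end deflection of the primary structure under the applied loading (downward +):
  point load 153 at a = 2.04: Pa²(3L − a)/(6EI) = 3683/EI
Tip deflection under a unit load at C: L³/(3EI) = 612.8/EI.
With EI = 61000 kN·m²: δ_0 = 0.060384 m and δ_{CC} = 0.010045 m/kN.
Compatibility — the spring shortens by R_C/k under the reaction it provides: δ_0 − R_C·δ_{CC} = R_C/k. With 1/k = 0.000114 m/kN, R_C = δ_0 / (δ_{CC} + 1/k) = 0.060384 / (0.010045 + 0.000114) = 5.944 kN.
Vertical equilibrium: R_A = ΣP − R_C = 153 − 5.944 = 147.1 kN.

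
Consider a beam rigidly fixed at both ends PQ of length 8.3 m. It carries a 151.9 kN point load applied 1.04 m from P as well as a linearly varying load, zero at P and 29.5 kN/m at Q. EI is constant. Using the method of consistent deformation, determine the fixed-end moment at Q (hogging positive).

Take the two fixed-end moments M_P, M_Q as redundants; the released structure is the simple span PQ.
Simple-span end rotations at P and Q under the given loads:
  at P: point load 151.9 at a = 1.04: Pab(L + b)/(6LEI) = 358.4/EI
  at Q: point load 151.9 at a = 1.04: Pab(L + a)/(6LEI) = 215.1/EI
  at P: triangular load, peak 29.5: 7w₀L³/(360EI) = 328/EI
  at Q: triangular load, peak 29.5: w₀L³/(45EI) = 374.8/EI
  θ_P0 = 686.3/EI,  θ_Q0 = 589.9/EI
Flexibility coefficients: a unit moment at one end gives L/(3EI) there and L/(6EI) at the far end, so f₁₁ = f₂₂ = 2.767/EI and f₁₂ = f₂₁ = 1.383/EI.
Compatibility — zero rotation at each built-in end:
  2.767 M_P + 1.383 M_Q = 686.3
  1.383 M_P + 2.767 M_Q = 589.9
Solving the pair gives M_P = 188.6 kN·m and M_Q = 118.9 kN·m (hogging).

M_Q = 118.9 kN·m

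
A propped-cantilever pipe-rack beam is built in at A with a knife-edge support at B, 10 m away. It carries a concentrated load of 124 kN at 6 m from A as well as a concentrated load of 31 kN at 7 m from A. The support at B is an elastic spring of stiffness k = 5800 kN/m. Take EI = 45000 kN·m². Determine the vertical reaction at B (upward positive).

R_B = 69.42 kN

Release the roller at B. Primary structure: cantilever fixed at A.
Deflection at B on the released cantilever, summing each load's contribution:
  point load 124 at a = 6: Pa²(3L − a)/(6EI) = 17856/EI
  point load 31 at a = 7: Pa²(3L − a)/(6EI) = 5823/EI
  δ_0 = 23679/EI
Flexibility coefficient — unit upward force at B: δ_{BB} = L³/(3EI) = 333.3/EI.
With EI = 45000 kN·m²: δ_0 = 0.5262 m and δ_{BB} = 0.007407 m/kN.
Compatibility — the spring shortens by R_B/k under the reaction it provides: δ_0 − R_B·δ_{BB} = R_B/k. With 1/k = 0.000172 m/kN, R_B = δ_0 / (δ_{BB} + 1/k) = 0.5262 / (0.007407 + 0.000172) = 69.42 kN.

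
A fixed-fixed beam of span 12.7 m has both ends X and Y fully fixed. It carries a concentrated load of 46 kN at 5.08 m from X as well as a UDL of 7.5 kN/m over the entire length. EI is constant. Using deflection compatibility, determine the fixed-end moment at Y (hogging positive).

M_Y = 156.9 kN·m

Take the two fixed-end moments M_X, M_Y as redundants; the released structure is the simple span XY.
End rotations of the released simple span under the applied load (×1/EI):
  at X: point load 46 at a = 5.08: Pab(L + b)/(6LEI) = 474.8/EI
  at Y: point load 46 at a = 5.08: Pab(L + a)/(6LEI) = 415.5/EI
  at X: UDL 7.5: wL³/(24EI) = 640.1/EI
  at Y: UDL 7.5: wL³/(24EI) = 640.1/EI
  θ_X0 = 1115/EI,  θ_Y0 = 1056/EI
Flexibility coefficients: a unit moment at one end gives L/(3EI) there and L/(6EI) at the far end, so f₁₁ = f₂₂ = 4.233/EI and f₁₂ = f₂₁ = 2.117/EI.
Compatibility — zero rotation at each built-in end:
  4.233 M_X + 2.117 M_Y = 1115
  2.117 M_X + 4.233 M_Y = 1056
Solving the pair gives M_X = 184.9 kN·m and M_Y = 156.9 kN·m (hogging).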